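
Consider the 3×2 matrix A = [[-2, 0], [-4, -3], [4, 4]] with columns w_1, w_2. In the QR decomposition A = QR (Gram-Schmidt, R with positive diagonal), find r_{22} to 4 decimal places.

w_1 = (-2, -4, 4); ‖w_1‖ = 6.0000, so e_1 = (-0.3333, -0.6667, 0.6667).
e_1·w_2 = (-0.3333)·0 + (-0.6667)·(-3) + 0.6667·4 = 4.6667.
u_2 = w_2 − 4.6667·e_1 = (1.5556, 0.1111, 0.8889).
r_{22} = ‖u_2‖ = 1.7951.

r_{22} = 1.7951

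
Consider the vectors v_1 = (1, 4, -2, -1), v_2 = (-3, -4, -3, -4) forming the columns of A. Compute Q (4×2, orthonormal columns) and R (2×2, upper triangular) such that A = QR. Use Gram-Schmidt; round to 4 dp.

q_1 = v_1/‖v_1‖ = (1, 4, -2, -1)/4.6904 = (0.2132, 0.8528, -0.4264, -0.2132).
r_{12} = q_1·v_2 = -1.9188.
u_2 = v_2 + 1.9188·q_1 = (-2.5909, -2.3636, -3.8182, -4.4091).
‖u_2‖ = 6.8057, so q_2 = (-0.3807, -0.3473, -0.5610, -0.6478).

Q = [[0.2132, -0.3807], [0.8528, -0.3473], [-0.4264, -0.5610], [-0.2132, -0.6478]], R = [[4.6904, -1.9188], [0.0000, 6.8057]]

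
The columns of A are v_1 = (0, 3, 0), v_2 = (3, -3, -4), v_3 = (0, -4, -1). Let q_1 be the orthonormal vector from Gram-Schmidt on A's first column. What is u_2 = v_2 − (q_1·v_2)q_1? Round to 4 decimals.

u_2 = (3.0000, 0.0000, -4.0000)

v_1 = (0, 3, 0); ‖v_1‖ = 3.0000, so q_1 = (0.0000, 1.0000, 0.0000).
q_1·v_2 = 0.0000·3 + 1.0000·(-3) + 0.0000·(-4) = -3.0000.
u_2 = v_2 + 3.0000·q_1 = (3.0000, 0.0000, -4.0000).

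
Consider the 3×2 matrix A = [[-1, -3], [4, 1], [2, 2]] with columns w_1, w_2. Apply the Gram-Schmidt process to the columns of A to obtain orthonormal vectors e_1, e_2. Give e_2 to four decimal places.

e_1 = w_1/‖w_1‖ = (-1, 4, 2)/4.5826 = (-0.2182, 0.8729, 0.4364).
r_{12} = e_1·w_2 = 2.4004.
u_2 = w_2 − 2.4004·e_1 = (-2.4762, -1.0952, 0.9524).
‖u_2‖ = 2.8702, so e_2 = (-0.8627, -0.3816, 0.3318).

e_2 = (-0.8627, -0.3816, 0.3318)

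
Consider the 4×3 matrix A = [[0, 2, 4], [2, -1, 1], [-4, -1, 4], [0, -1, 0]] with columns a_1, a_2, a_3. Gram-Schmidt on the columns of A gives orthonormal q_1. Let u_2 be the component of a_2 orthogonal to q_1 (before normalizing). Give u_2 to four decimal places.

u_2 = (2.0000, -1.2000, -0.6000, -1.0000)

a_1 = (0, 2, -4, 0); ‖a_1‖ = 4.4721, so q_1 = (0.0000, 0.4472, -0.8944, 0.0000).
q_1·a_2 = 0.0000·2 + 0.4472·(-1) + (-0.8944)·(-1) + 0.0000·(-1) = 0.4472.
u_2 = a_2 − 0.4472·q_1 = (2.0000, -1.2000, -0.6000, -1.0000).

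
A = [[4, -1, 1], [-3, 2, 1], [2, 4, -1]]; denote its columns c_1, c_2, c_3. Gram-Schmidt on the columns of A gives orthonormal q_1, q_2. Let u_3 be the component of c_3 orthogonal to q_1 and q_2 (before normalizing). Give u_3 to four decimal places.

q_1 = c_1/‖c_1‖ = (4, -3, 2)/5.3852 = (0.7428, -0.5571, 0.3714).
r_{12} = q_1·c_2 = -0.3714.
u_2 = c_2 + 0.3714·q_1 = (-0.7241, 1.7931, 4.1379).
‖u_2‖ = 4.5675, so q_2 = (-0.1585, 0.3926, 0.9060).
r_{13} = q_1·c_3 = -0.1857; r_{23} = q_2·c_3 = -0.6719.
u_3 = c_3 + 0.1857·q_1 + 0.6719·q_2 = (1.0314, 1.1603, -0.3223).

u_3 = (1.0314, 1.1603, -0.3223)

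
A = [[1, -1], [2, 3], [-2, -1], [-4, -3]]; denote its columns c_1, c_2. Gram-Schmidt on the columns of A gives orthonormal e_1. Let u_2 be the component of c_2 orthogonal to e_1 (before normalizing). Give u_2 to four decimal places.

u_2 = (-1.7600, 1.4800, 0.5200, 0.0400)

e_1 = c_1/‖c_1‖ = (1, 2, -2, -4)/5.0000 = (0.2000, 0.4000, -0.4000, -0.8000).
r_{12} = e_1·c_2 = 3.8000.
u_2 = c_2 − 3.8000·e_1 = (-1.7600, 1.4800, 0.5200, 0.0400).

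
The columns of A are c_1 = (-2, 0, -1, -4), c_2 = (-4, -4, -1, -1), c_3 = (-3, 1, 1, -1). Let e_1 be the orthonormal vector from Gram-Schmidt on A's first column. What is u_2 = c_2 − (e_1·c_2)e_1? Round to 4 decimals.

u_2 = (-2.7619, -4.0000, -0.3810, 1.4762)

c_1 = (-2, 0, -1, -4); ‖c_1‖ = 4.5826, so e_1 = (-0.4364, 0.0000, -0.2182, -0.8729).
e_1·c_2 = (-0.4364)·(-4) + 0.0000·(-4) + (-0.2182)·(-1) + (-0.8729)·(-1) = 2.8368.
u_2 = c_2 − 2.8368·e_1 = (-2.7619, -4.0000, -0.3810, 1.4762).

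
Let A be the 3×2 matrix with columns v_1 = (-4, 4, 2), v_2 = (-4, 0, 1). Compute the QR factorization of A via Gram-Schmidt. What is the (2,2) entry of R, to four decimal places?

r_{22} = 2.8284

v_1 = (-4, 4, 2); ‖v_1‖ = 6.0000, so q_1 = (-0.6667, 0.6667, 0.3333).
q_1·v_2 = (-0.6667)·(-4) + 0.6667·0 + 0.3333·1 = 3.0000.
u_2 = v_2 − 3.0000·q_1 = (-2.0000, -2.0000, 0.0000).
r_{22} = ‖u_2‖ = 2.8284.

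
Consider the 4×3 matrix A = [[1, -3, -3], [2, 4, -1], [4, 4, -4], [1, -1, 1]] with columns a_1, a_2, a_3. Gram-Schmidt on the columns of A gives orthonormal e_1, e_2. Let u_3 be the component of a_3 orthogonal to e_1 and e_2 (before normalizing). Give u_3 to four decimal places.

u_3 = (-1.0763, 0.2519, -0.4580, 2.4046)

e_1 = a_1/‖a_1‖ = (1, 2, 4, 1)/4.6904 = (0.2132, 0.4264, 0.8528, 0.2132).
r_{12} = e_1·a_2 = 4.2640.
u_2 = a_2 − 4.2640·e_1 = (-3.9091, 2.1818, 0.3636, -1.9091).
‖u_2‖ = 4.8804, so e_2 = (-0.8010, 0.4471, 0.0745, -0.3912).
r_{13} = e_1·a_3 = -4.2640; r_{23} = e_2·a_3 = 1.2667.
u_3 = a_3 + 4.2640·e_1 − 1.2667·e_2 = (-1.0763, 0.2519, -0.4580, 2.4046).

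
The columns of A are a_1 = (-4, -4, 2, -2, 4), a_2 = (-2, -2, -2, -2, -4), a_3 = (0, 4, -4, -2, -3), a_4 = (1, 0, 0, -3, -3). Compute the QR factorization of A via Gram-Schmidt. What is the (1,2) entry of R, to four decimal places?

q_1 = a_1/‖a_1‖ = (-4, -4, 2, -2, 4)/7.4833 = (-0.5345, -0.5345, 0.2673, -0.2673, 0.5345).
r_{12} = q_1·a_2 = 0.0000.

r_{12} = 0.0000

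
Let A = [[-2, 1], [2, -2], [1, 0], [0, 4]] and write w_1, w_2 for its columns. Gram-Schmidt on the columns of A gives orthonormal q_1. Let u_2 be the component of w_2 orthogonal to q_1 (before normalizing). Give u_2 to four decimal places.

w_1 = (-2, 2, 1, 0); ‖w_1‖ = 3.0000, so q_1 = (-0.6667, 0.6667, 0.3333, 0.0000).
q_1·w_2 = (-0.6667)·1 + 0.6667·(-2) + 0.3333·0 + 0.0000·4 = -2.0000.
u_2 = w_2 + 2.0000·q_1 = (-0.3333, -0.6667, 0.6667, 4.0000).

u_2 = (-0.3333, -0.6667, 0.6667, 4.0000)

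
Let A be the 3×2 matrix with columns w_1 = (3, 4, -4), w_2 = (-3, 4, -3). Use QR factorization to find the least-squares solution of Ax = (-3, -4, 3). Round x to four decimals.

x = (-0.9235, 0.0455)

w_1 = (3, 4, -4); ‖w_1‖ = 6.4031, so q_1 = (0.4685, 0.6247, -0.6247).
q_1·w_2 = 0.4685·(-3) + 0.6247·4 + (-0.6247)·(-3) = 2.9673.
u_2 = w_2 − 2.9673·q_1 = (-4.3902, 2.1463, -1.1463).
‖u_2‖ = 5.0195, so q_2 = (-0.8746, 0.4276, -0.2284).
Qᵀb = (-5.7784, 0.2284).
Back-substitute: x_2 = 0.2284/5.0195 = 0.0455.
x_1 = (-5.7784 − 2.9673·0.0455)/6.4031 = -0.9235.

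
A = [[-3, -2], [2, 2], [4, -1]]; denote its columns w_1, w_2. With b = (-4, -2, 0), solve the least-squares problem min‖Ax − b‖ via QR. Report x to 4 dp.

x = (0.2133, 0.3022)

w_1 = (-3, 2, 4); ‖w_1‖ = 5.3852, so q_1 = (-0.5571, 0.3714, 0.7428).
q_1·w_2 = (-0.5571)·(-2) + 0.3714·2 + 0.7428·(-1) = 1.1142.
u_2 = w_2 − 1.1142·q_1 = (-1.3793, 1.5862, -1.8276).
‖u_2‖ = 2.7854, so q_2 = (-0.4952, 0.5695, -0.6561).
Qᵀb = (1.4856, 0.8418).
Back-substitute: x_2 = 0.8418/2.7854 = 0.3022.
x_1 = (1.4856 − 1.1142·0.3022)/5.3852 = 0.2133.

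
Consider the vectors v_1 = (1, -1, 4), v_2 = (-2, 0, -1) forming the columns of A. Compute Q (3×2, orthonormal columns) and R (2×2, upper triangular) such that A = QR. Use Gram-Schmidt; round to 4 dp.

e_1 = v_1/‖v_1‖ = (1, -1, 4)/4.2426 = (0.2357, -0.2357, 0.9428).
r_{12} = e_1·v_2 = -1.4142.
u_2 = v_2 + 1.4142·e_1 = (-1.6667, -0.3333, 0.3333).
‖u_2‖ = 1.7321, so e_2 = (-0.9623, -0.1925, 0.1925).

Q = [[0.2357, -0.9623], [-0.2357, -0.1925], [0.9428, 0.1925]], R = [[4.2426, -1.4142], [0.0000, 1.7321]]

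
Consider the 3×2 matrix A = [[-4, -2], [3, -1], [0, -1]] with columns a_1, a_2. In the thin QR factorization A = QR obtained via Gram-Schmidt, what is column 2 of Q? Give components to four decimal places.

q_2 = (-0.5367, -0.7155, -0.4472)

a_1 = (-4, 3, 0); ‖a_1‖ = 5.0000, so q_1 = (-0.8000, 0.6000, 0.0000).
q_1·a_2 = (-0.8000)·(-2) + 0.6000·(-1) + 0.0000·(-1) = 1.0000.
u_2 = a_2 − 1.0000·q_1 = (-1.2000, -1.6000, -1.0000).
‖u_2‖ = 2.2361, so q_2 = (-0.5367, -0.7155, -0.4472).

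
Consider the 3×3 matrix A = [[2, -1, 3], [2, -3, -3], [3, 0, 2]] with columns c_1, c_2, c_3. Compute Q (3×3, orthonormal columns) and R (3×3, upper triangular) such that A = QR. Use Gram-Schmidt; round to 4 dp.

Q = [[0.4851, -0.0236, 0.8742], [0.4851, -0.8245, -0.2914], [0.7276, 0.5654, -0.3885]], R = [[4.1231, -1.9403, 1.4552], [0.0000, 2.4971, 3.5336], [0.0000, 0.0000, 2.7196]]

c_1 = (2, 2, 3); ‖c_1‖ = 4.1231, so e_1 = (0.4851, 0.4851, 0.7276).
e_1·c_2 = 0.4851·(-1) + 0.4851·(-3) + 0.7276·0 = -1.9403.
u_2 = c_2 + 1.9403·e_1 = (-0.0588, -2.0588, 1.4118).
‖u_2‖ = 2.4971, so e_2 = (-0.0236, -0.8245, 0.5654).
e_1·c_3 = 0.4851·3 + 0.4851·(-3) + 0.7276·2 = 1.4552; e_2·c_3 = (-0.0236)·3 + (-0.8245)·(-3) + 0.5654·2 = 3.5336.
u_3 = c_3 − 1.4552·e_1 − 3.5336·e_2 = (2.3774, -0.7925, -1.0566).
‖u_3‖ = 2.7196, so e_3 = (0.8742, -0.2914, -0.3885).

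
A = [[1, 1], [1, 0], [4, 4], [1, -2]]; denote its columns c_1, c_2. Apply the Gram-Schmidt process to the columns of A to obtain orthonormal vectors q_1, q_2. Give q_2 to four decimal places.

q_1 = c_1/‖c_1‖ = (1, 1, 4, 1)/4.3589 = (0.2294, 0.2294, 0.9177, 0.2294).
r_{12} = q_1·c_2 = 3.4412.
u_2 = c_2 − 3.4412·q_1 = (0.2105, -0.7895, 0.8421, -2.7895).
‖u_2‖ = 3.0262, so q_2 = (0.0696, -0.2609, 0.2783, -0.9218).

q_2 = (0.0696, -0.2609, 0.2783, -0.9218)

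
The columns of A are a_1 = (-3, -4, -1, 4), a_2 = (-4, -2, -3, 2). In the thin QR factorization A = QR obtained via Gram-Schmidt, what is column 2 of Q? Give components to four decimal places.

a_1 = (-3, -4, -1, 4); ‖a_1‖ = 6.4807, so q_1 = (-0.4629, -0.6172, -0.1543, 0.6172).
q_1·a_2 = (-0.4629)·(-4) + (-0.6172)·(-2) + (-0.1543)·(-3) + 0.6172·2 = 4.7834.
u_2 = a_2 − 4.7834·q_1 = (-1.7857, 0.9524, -2.2619, -0.9524).
‖u_2‖ = 3.1810, so q_2 = (-0.5614, 0.2994, -0.7111, -0.2994).

q_2 = (-0.5614, 0.2994, -0.7111, -0.2994)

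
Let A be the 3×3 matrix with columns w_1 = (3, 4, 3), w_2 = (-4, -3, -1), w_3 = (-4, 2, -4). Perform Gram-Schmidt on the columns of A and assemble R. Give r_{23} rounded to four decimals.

w_1 = (3, 4, 3); ‖w_1‖ = 5.8310, so e_1 = (0.5145, 0.6860, 0.5145).
e_1·w_2 = 0.5145·(-4) + 0.6860·(-3) + 0.5145·(-1) = -4.6305.
u_2 = w_2 + 4.6305·e_1 = (-1.6176, 0.1765, 1.3824).
‖u_2‖ = 2.1351, so e_2 = (-0.7576, 0.0827, 0.6474).
r_{23} = e_2·w_3 = 0.6061.

r_{23} = 0.6061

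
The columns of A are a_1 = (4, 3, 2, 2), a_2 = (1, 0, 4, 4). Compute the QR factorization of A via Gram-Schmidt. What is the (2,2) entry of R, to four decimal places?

a_1 = (4, 3, 2, 2); ‖a_1‖ = 5.7446, so q_1 = (0.6963, 0.5222, 0.3482, 0.3482).
q_1·a_2 = 0.6963·1 + 0.5222·0 + 0.3482·4 + 0.3482·4 = 3.4816.
u_2 = a_2 − 3.4816·q_1 = (-1.4242, -1.8182, 2.7879, 2.7879).
r_{22} = ‖u_2‖ = 4.5693.

r_{22} = 4.5693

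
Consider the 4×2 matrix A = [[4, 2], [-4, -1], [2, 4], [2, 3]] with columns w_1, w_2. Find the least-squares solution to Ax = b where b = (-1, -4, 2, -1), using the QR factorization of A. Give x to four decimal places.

x = (0.4542, -0.1603)

w_1 = (4, -4, 2, 2); ‖w_1‖ = 6.3246, so e_1 = (0.6325, -0.6325, 0.3162, 0.3162).
e_1·w_2 = 0.6325·2 + (-0.6325)·(-1) + 0.3162·4 + 0.3162·3 = 4.1110.
u_2 = w_2 − 4.1110·e_1 = (-0.6000, 1.6000, 2.7000, 1.7000).
‖u_2‖ = 3.6194, so e_2 = (-0.1658, 0.4421, 0.7460, 0.4697).
Qᵀb = (2.2136, -0.5802).
Back-substitute: x_2 = -0.5802/3.6194 = -0.1603.
x_1 = (2.2136 − 4.1110·(-0.1603))/6.3246 = 0.4542.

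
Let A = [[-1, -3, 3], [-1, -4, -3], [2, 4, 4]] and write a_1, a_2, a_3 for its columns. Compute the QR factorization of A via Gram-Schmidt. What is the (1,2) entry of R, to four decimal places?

r_{12} = 6.1237

a_1 = (-1, -1, 2); ‖a_1‖ = 2.4495, so e_1 = (-0.4082, -0.4082, 0.8165).
r_{12} = e_1·a_2 = 6.1237.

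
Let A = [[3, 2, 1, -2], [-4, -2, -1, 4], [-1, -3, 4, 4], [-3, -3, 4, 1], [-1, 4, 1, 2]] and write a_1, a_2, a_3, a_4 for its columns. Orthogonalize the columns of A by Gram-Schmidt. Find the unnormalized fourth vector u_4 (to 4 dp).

a_1 = (3, -4, -1, -3, -1); ‖a_1‖ = 6.0000, so e_1 = (0.5000, -0.6667, -0.1667, -0.5000, -0.1667).
e_1·a_2 = 0.5000·2 + (-0.6667)·(-2) + (-0.1667)·(-3) + (-0.5000)·(-3) + (-0.1667)·4 = 3.6667.
u_2 = a_2 − 3.6667·e_1 = (0.1667, 0.4444, -2.3889, -1.1667, 4.6111).
‖u_2‖ = 5.3437, so e_2 = (0.0312, 0.0832, -0.4470, -0.2183, 0.8629).
e_1·a_3 = 0.5000·1 + (-0.6667)·(-1) + (-0.1667)·4 + (-0.5000)·4 + (-0.1667)·1 = -1.6667; e_2·a_3 = 0.0312·1 + 0.0832·(-1) + (-0.4470)·4 + (-0.2183)·4 + 0.8629·1 = -1.8506.
u_3 = a_3 + 1.6667·e_1 + 1.8506·e_2 = (1.8911, -1.9572, 2.8949, 2.7626, 2.3191).
‖u_3‖ = 5.3663, so e_3 = (0.3524, -0.3647, 0.5395, 0.5148, 0.4321).
e_1·a_4 = 0.5000·(-2) + (-0.6667)·4 + (-0.1667)·4 + (-0.5000)·1 + (-0.1667)·2 = -5.1667; e_2·a_4 = 0.0312·(-2) + 0.0832·4 + (-0.4470)·4 + (-0.2183)·1 + 0.8629·2 = -0.0104; e_3·a_4 = 0.3524·(-2) + (-0.3647)·4 + 0.5395·4 + 0.5148·1 + 0.4321·2 = 1.3733.
u_4 = a_4 + 5.1667·e_1 + 0.0104·e_2 − 1.3733·e_3 = (0.0997, 1.0573, 2.3934, -2.2926, 0.5544).

u_4 = (0.0997, 1.0573, 2.3934, -2.2926, 0.5544)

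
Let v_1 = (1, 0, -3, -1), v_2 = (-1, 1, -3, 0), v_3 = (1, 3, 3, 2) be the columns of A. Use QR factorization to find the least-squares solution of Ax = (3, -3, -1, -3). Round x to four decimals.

x = (1.7273, -1.8182, -0.4545)

v_1 = (1, 0, -3, -1); ‖v_1‖ = 3.3166, so e_1 = (0.3015, 0.0000, -0.9045, -0.3015).
e_1·v_2 = 0.3015·(-1) + 0.0000·1 + (-0.9045)·(-3) + (-0.3015)·0 = 2.4121.
u_2 = v_2 − 2.4121·e_1 = (-1.7273, 1.0000, -0.8182, 0.7273).
‖u_2‖ = 2.2764, so e_2 = (-0.7588, 0.4393, -0.3594, 0.3195).
e_1·v_3 = 0.3015·1 + 0.0000·3 + (-0.9045)·3 + (-0.3015)·2 = -3.0151; e_2·v_3 = (-0.7588)·1 + 0.4393·3 + (-0.3594)·3 + 0.3195·2 = 0.1198.
u_3 = v_3 + 3.0151·e_1 − 0.1198·e_2 = (2.0000, 2.9474, 0.3158, 1.0526).
‖u_3‖ = 3.7276, so e_3 = (0.5365, 0.7907, 0.0847, 0.2824).
Qᵀb = (2.7136, -4.1933, -1.6943).
Back-substitute: x_3 = -1.6943/3.7276 = -0.4545.
x_2 = (-4.1933 − 0.1198·(-0.4545))/2.2764 = -1.8182.
x_1 = (2.7136 − 2.4121·(-1.8182) + 3.0151·(-0.4545))/3.3166 = 1.7273.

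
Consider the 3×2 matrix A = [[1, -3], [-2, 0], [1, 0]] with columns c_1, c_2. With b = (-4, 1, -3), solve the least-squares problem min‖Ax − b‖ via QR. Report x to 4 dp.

x = (-1.0000, 1.0000)

c_1 = (1, -2, 1); ‖c_1‖ = 2.4495, so q_1 = (0.4082, -0.8165, 0.4082).
q_1·c_2 = 0.4082·(-3) + (-0.8165)·0 + 0.4082·0 = -1.2247.
u_2 = c_2 + 1.2247·q_1 = (-2.5000, -1.0000, 0.5000).
‖u_2‖ = 2.7386, so q_2 = (-0.9129, -0.3651, 0.1826).
Qᵀb = (-3.6742, 2.7386).
Back-substitute: x_2 = 2.7386/2.7386 = 1.0000.
x_1 = (-3.6742 + 1.2247·1.0000)/2.4495 = -1.0000.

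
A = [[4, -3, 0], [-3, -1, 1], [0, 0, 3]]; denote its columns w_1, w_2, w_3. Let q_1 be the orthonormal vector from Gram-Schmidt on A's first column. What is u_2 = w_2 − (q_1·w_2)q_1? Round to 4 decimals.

w_1 = (4, -3, 0); ‖w_1‖ = 5.0000, so q_1 = (0.8000, -0.6000, 0.0000).
q_1·w_2 = 0.8000·(-3) + (-0.6000)·(-1) + 0.0000·0 = -1.8000.
u_2 = w_2 + 1.8000·q_1 = (-1.5600, -2.0800, 0.0000).

u_2 = (-1.5600, -2.0800, 0.0000)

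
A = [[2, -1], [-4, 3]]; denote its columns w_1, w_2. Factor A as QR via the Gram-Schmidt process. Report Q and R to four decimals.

Q = [[0.4472, 0.8944], [-0.8944, 0.4472]], R = [[4.4721, -3.1305], [0.0000, 0.4472]]

w_1 = (2, -4); ‖w_1‖ = 4.4721, so e_1 = (0.4472, -0.8944).
e_1·w_2 = 0.4472·(-1) + (-0.8944)·3 = -3.1305.
u_2 = w_2 + 3.1305·e_1 = (0.4000, 0.2000).
‖u_2‖ = 0.4472, so e_2 = (0.8944, 0.4472).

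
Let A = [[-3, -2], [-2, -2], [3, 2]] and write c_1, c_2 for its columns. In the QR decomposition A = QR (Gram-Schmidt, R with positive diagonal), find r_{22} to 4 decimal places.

r_{22} = 0.6030

q_1 = c_1/‖c_1‖ = (-3, -2, 3)/4.6904 = (-0.6396, -0.4264, 0.6396).
r_{12} = q_1·c_2 = 3.4112.
u_2 = c_2 − 3.4112·q_1 = (0.1818, -0.5455, -0.1818).
r_{22} = ‖u_2‖ = 0.6030.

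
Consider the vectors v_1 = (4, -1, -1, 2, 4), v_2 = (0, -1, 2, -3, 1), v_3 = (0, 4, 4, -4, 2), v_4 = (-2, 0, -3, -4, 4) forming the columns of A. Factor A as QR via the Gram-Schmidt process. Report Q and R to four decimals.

q_1 = v_1/‖v_1‖ = (4, -1, -1, 2, 4)/6.1644 = (0.6489, -0.1622, -0.1622, 0.3244, 0.6489).
r_{12} = q_1·v_2 = -0.4867.
u_2 = v_2 + 0.4867·q_1 = (0.3158, -1.0789, 1.9211, -2.8421, 1.3158).
‖u_2‖ = 3.8423, so q_2 = (0.0822, -0.2808, 0.5000, -0.7397, 0.3424).
r_{13} = q_1·v_3 = -1.2978; r_{23} = q_2·v_3 = 4.5203.
u_3 = v_3 + 1.2978·q_1 − 4.5203·q_2 = (0.4706, 5.0588, 1.5294, -0.2353, 1.2941).
‖u_3‖ = 5.4665, so q_3 = (0.0861, 0.9254, 0.2798, -0.0430, 0.2367).
r_{14} = q_1·v_4 = 0.4867; r_{24} = q_2·v_4 = 2.6643; r_{34} = q_3·v_4 = 0.1076.
u_4 = v_4 − 0.4867·q_1 − 2.6643·q_2 − 0.1076·q_3 = (-2.5440, 0.7275, -4.2832, -2.1825, 2.7464).
‖u_4‖ = 6.1362, so q_4 = (-0.4146, 0.1186, -0.6980, -0.3557, 0.4476).

Q = [[0.6489, 0.0822, 0.0861, -0.4146], [-0.1622, -0.2808, 0.9254, 0.1186], [-0.1622, 0.5000, 0.2798, -0.6980], [0.3244, -0.7397, -0.0430, -0.3557], [0.6489, 0.3424, 0.2367, 0.4476]], R = [[6.1644, -0.4867, -1.2978, 0.4867], [0.0000, 3.8423, 4.5203, 2.6643], [0.0000, 0.0000, 5.4665, 0.1076], [0.0000, 0.0000, 0.0000, 6.1362]]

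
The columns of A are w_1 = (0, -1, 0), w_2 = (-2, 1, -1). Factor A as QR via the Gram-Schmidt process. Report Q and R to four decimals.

Q = [[0.0000, -0.8944], [-1.0000, 0.0000], [0.0000, -0.4472]], R = [[1.0000, -1.0000], [0.0000, 2.2361]]

w_1 = (0, -1, 0); ‖w_1‖ = 1.0000, so e_1 = (0.0000, -1.0000, 0.0000).
e_1·w_2 = 0.0000·(-2) + (-1.0000)·1 + 0.0000·(-1) = -1.0000.
u_2 = w_2 + 1.0000·e_1 = (-2.0000, 0.0000, -1.0000).
‖u_2‖ = 2.2361, so e_2 = (-0.8944, 0.0000, -0.4472).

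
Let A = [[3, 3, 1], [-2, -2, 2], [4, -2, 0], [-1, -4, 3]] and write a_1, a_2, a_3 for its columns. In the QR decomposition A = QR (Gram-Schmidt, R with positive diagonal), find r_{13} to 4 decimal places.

r_{13} = -0.7303

q_1 = a_1/‖a_1‖ = (3, -2, 4, -1)/5.4772 = (0.5477, -0.3651, 0.7303, -0.1826).
r_{13} = q_1·a_3 = -0.7303.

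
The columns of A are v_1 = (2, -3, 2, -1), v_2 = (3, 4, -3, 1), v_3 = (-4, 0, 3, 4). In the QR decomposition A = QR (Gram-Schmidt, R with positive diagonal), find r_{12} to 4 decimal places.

v_1 = (2, -3, 2, -1); ‖v_1‖ = 4.2426, so e_1 = (0.4714, -0.7071, 0.4714, -0.2357).
r_{12} = e_1·v_2 = -3.0641.

r_{12} = -3.0641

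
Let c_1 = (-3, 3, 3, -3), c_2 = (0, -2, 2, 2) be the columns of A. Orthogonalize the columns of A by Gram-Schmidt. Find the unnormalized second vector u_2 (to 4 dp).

u_2 = (-0.5000, -1.5000, 2.5000, 1.5000)

e_1 = c_1/‖c_1‖ = (-3, 3, 3, -3)/6.0000 = (-0.5000, 0.5000, 0.5000, -0.5000).
r_{12} = e_1·c_2 = -1.0000.
u_2 = c_2 + 1.0000·e_1 = (-0.5000, -1.5000, 2.5000, 1.5000).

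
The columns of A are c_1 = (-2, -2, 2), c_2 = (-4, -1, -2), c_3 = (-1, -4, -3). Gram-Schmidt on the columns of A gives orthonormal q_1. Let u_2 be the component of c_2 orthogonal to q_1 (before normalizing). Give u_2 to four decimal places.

u_2 = (-3.0000, 0.0000, -3.0000)

q_1 = c_1/‖c_1‖ = (-2, -2, 2)/3.4641 = (-0.5774, -0.5774, 0.5774).
r_{12} = q_1·c_2 = 1.7321.
u_2 = c_2 − 1.7321·q_1 = (-3.0000, 0.0000, -3.0000).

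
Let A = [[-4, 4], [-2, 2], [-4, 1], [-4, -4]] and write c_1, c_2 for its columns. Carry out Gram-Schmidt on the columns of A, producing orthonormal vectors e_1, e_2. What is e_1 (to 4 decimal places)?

e_1 = c_1/‖c_1‖ = (-4, -2, -4, -4)/7.2111 = (-0.5547, -0.2774, -0.5547, -0.5547).

e_1 = (-0.5547, -0.2774, -0.5547, -0.5547)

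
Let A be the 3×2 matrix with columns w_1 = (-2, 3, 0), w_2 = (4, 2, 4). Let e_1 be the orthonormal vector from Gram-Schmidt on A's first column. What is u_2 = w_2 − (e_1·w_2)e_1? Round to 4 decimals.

u_2 = (3.6923, 2.4615, 4.0000)

w_1 = (-2, 3, 0); ‖w_1‖ = 3.6056, so e_1 = (-0.5547, 0.8321, 0.0000).
e_1·w_2 = (-0.5547)·4 + 0.8321·2 + 0.0000·4 = -0.5547.
u_2 = w_2 + 0.5547·e_1 = (3.6923, 2.4615, 4.0000).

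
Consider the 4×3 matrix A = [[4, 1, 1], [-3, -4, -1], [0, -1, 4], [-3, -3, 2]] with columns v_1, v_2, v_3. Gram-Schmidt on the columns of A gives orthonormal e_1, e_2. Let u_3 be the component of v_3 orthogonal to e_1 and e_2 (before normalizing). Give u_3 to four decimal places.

u_3 = (-0.4096, -2.1058, 3.3345, 1.5597)

e_1 = v_1/‖v_1‖ = (4, -3, 0, -3)/5.8310 = (0.6860, -0.5145, 0.0000, -0.5145).
r_{12} = e_1·v_2 = 4.2875.
u_2 = v_2 − 4.2875·e_1 = (-1.9412, -1.7941, -1.0000, -0.7941).
‖u_2‖ = 2.9356, so e_2 = (-0.6613, -0.6112, -0.3406, -0.2705).
r_{13} = e_1·v_3 = 0.1715; r_{23} = e_2·v_3 = -1.9537.
u_3 = v_3 − 0.1715·e_1 + 1.9537·e_2 = (-0.4096, -2.1058, 3.3345, 1.5597).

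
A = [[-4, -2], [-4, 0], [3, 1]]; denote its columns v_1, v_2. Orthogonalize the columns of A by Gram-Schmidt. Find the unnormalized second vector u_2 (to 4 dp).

q_1 = v_1/‖v_1‖ = (-4, -4, 3)/6.4031 = (-0.6247, -0.6247, 0.4685).
r_{12} = q_1·v_2 = 1.7179.
u_2 = v_2 − 1.7179·q_1 = (-0.9268, 1.0732, 0.1951).

u_2 = (-0.9268, 1.0732, 0.1951)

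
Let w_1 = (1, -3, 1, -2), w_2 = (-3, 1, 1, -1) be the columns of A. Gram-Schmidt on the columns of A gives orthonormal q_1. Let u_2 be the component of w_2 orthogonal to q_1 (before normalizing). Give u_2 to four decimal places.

w_1 = (1, -3, 1, -2); ‖w_1‖ = 3.8730, so q_1 = (0.2582, -0.7746, 0.2582, -0.5164).
q_1·w_2 = 0.2582·(-3) + (-0.7746)·1 + 0.2582·1 + (-0.5164)·(-1) = -0.7746.
u_2 = w_2 + 0.7746·q_1 = (-2.8000, 0.4000, 1.2000, -1.4000).

u_2 = (-2.8000, 0.4000, 1.2000, -1.4000)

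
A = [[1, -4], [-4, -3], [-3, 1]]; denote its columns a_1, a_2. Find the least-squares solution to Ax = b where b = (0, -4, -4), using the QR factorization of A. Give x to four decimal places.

x = (1.0568, 0.1045)

a_1 = (1, -4, -3); ‖a_1‖ = 5.0990, so q_1 = (0.1961, -0.7845, -0.5883).
q_1·a_2 = 0.1961·(-4) + (-0.7845)·(-3) + (-0.5883)·1 = 0.9806.
u_2 = a_2 − 0.9806·q_1 = (-4.1923, -2.2308, 1.5769).
‖u_2‖ = 5.0038, so q_2 = (-0.8378, -0.4458, 0.3151).
Qᵀb = (5.4913, 0.5227).
Back-substitute: x_2 = 0.5227/5.0038 = 0.1045.
x_1 = (5.4913 − 0.9806·0.1045)/5.0990 = 1.0568.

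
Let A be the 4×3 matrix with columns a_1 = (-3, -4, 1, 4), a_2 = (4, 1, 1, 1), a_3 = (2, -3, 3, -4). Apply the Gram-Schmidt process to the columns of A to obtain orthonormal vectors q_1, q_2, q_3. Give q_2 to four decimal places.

a_1 = (-3, -4, 1, 4); ‖a_1‖ = 6.4807, so q_1 = (-0.4629, -0.6172, 0.1543, 0.6172).
q_1·a_2 = (-0.4629)·4 + (-0.6172)·1 + 0.1543·1 + 0.6172·1 = -1.6973.
u_2 = a_2 + 1.6973·q_1 = (3.2143, -0.0476, 1.2619, 2.0476).
‖u_2‖ = 4.0149, so q_2 = (0.8006, -0.0119, 0.3143, 0.5100).

q_2 = (0.8006, -0.0119, 0.3143, 0.5100)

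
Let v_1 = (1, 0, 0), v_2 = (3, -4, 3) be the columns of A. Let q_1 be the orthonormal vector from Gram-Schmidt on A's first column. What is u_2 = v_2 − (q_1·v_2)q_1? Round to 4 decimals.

q_1 = v_1/‖v_1‖ = (1, 0, 0)/1.0000 = (1.0000, 0.0000, 0.0000).
r_{12} = q_1·v_2 = 3.0000.
u_2 = v_2 − 3.0000·q_1 = (0.0000, -4.0000, 3.0000).

u_2 = (0.0000, -4.0000, 3.0000)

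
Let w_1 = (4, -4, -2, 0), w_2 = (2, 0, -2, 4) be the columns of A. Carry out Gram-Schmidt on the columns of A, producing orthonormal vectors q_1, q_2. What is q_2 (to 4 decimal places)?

q_2 = (0.1491, 0.2981, -0.2981, 0.8944)

w_1 = (4, -4, -2, 0); ‖w_1‖ = 6.0000, so q_1 = (0.6667, -0.6667, -0.3333, 0.0000).
q_1·w_2 = 0.6667·2 + (-0.6667)·0 + (-0.3333)·(-2) + 0.0000·4 = 2.0000.
u_2 = w_2 − 2.0000·q_1 = (0.6667, 1.3333, -1.3333, 4.0000).
‖u_2‖ = 4.4721, so q_2 = (0.1491, 0.2981, -0.2981, 0.8944).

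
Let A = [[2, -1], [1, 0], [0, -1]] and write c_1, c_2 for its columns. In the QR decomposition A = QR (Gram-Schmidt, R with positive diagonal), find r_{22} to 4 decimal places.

c_1 = (2, 1, 0); ‖c_1‖ = 2.2361, so q_1 = (0.8944, 0.4472, 0.0000).
q_1·c_2 = 0.8944·(-1) + 0.4472·0 + 0.0000·(-1) = -0.8944.
u_2 = c_2 + 0.8944·q_1 = (-0.2000, 0.4000, -1.0000).
r_{22} = ‖u_2‖ = 1.0954.

r_{22} = 1.0954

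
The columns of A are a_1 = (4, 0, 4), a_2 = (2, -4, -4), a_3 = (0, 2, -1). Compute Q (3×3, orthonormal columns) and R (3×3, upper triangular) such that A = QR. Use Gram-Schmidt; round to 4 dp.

q_1 = a_1/‖a_1‖ = (4, 0, 4)/5.6569 = (0.7071, 0.0000, 0.7071).
r_{12} = q_1·a_2 = -1.4142.
u_2 = a_2 + 1.4142·q_1 = (3.0000, -4.0000, -3.0000).
‖u_2‖ = 5.8310, so q_2 = (0.5145, -0.6860, -0.5145).
r_{13} = q_1·a_3 = -0.7071; r_{23} = q_2·a_3 = -0.8575.
u_3 = a_3 + 0.7071·q_1 + 0.8575·q_2 = (0.9412, 1.4118, -0.9412).
‖u_3‖ = 1.9403, so q_3 = (0.4851, 0.7276, -0.4851).

Q = [[0.7071, 0.5145, 0.4851], [0.0000, -0.6860, 0.7276], [0.7071, -0.5145, -0.4851]], R = [[5.6569, -1.4142, -0.7071], [0.0000, 5.8310, -0.8575], [0.0000, 0.0000, 1.9403]]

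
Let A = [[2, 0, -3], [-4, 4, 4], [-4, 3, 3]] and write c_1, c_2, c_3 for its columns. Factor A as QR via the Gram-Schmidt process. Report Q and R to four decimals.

q_1 = c_1/‖c_1‖ = (2, -4, -4)/6.0000 = (0.3333, -0.6667, -0.6667).
r_{12} = q_1·c_2 = -4.6667.
u_2 = c_2 + 4.6667·q_1 = (1.5556, 0.8889, -0.1111).
‖u_2‖ = 1.7951, so q_2 = (0.8666, 0.4952, -0.0619).
r_{13} = q_1·c_3 = -5.6667; r_{23} = q_2·c_3 = -0.8047.
u_3 = c_3 + 5.6667·q_1 + 0.8047·q_2 = (-0.4138, 0.6207, -0.8276).
‖u_3‖ = 1.1142, so q_3 = (-0.3714, 0.5571, -0.7428).

Q = [[0.3333, 0.8666, -0.3714], [-0.6667, 0.4952, 0.5571], [-0.6667, -0.0619, -0.7428]], R = [[6.0000, -4.6667, -5.6667], [0.0000, 1.7951, -0.8047], [0.0000, 0.0000, 1.1142]]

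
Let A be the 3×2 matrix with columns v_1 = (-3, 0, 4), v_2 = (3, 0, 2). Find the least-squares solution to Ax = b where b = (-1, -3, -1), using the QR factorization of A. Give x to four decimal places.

x = (-0.0556, -0.3889)

v_1 = (-3, 0, 4); ‖v_1‖ = 5.0000, so e_1 = (-0.6000, 0.0000, 0.8000).
e_1·v_2 = (-0.6000)·3 + 0.0000·0 + 0.8000·2 = -0.2000.
u_2 = v_2 + 0.2000·e_1 = (2.8800, 0.0000, 2.1600).
‖u_2‖ = 3.6000, so e_2 = (0.8000, 0.0000, 0.6000).
Qᵀb = (-0.2000, -1.4000).
Back-substitute: x_2 = -1.4000/3.6000 = -0.3889.
x_1 = (-0.2000 + 0.2000·(-0.3889))/5.0000 = -0.0556.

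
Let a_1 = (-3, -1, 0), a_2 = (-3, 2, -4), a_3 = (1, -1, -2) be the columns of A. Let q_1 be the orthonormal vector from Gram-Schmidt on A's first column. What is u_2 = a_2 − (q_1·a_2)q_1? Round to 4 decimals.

u_2 = (-0.9000, 2.7000, -4.0000)

a_1 = (-3, -1, 0); ‖a_1‖ = 3.1623, so q_1 = (-0.9487, -0.3162, 0.0000).
q_1·a_2 = (-0.9487)·(-3) + (-0.3162)·2 + 0.0000·(-4) = 2.2136.
u_2 = a_2 − 2.2136·q_1 = (-0.9000, 2.7000, -4.0000).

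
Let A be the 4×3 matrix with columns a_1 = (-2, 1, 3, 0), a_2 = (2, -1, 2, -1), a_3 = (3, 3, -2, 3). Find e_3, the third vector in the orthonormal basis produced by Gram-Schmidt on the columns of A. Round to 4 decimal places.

e_3 = (0.4970, 0.6685, 0.1085, 0.5425)

a_1 = (-2, 1, 3, 0); ‖a_1‖ = 3.7417, so e_1 = (-0.5345, 0.2673, 0.8018, 0.0000).
e_1·a_2 = (-0.5345)·2 + 0.2673·(-1) + 0.8018·2 + 0.0000·(-1) = 0.2673.
u_2 = a_2 − 0.2673·e_1 = (2.1429, -1.0714, 1.7857, -1.0000).
‖u_2‖ = 3.1510, so e_2 = (0.6801, -0.3400, 0.5667, -0.3174).
e_1·a_3 = (-0.5345)·3 + 0.2673·3 + 0.8018·(-2) + 0.0000·3 = -2.4054; e_2·a_3 = 0.6801·3 + (-0.3400)·3 + 0.5667·(-2) + (-0.3174)·3 = -1.0654.
u_3 = a_3 + 2.4054·e_1 + 1.0654·e_2 = (2.4388, 3.2806, 0.5324, 2.6619).
‖u_3‖ = 4.9070, so e_3 = (0.4970, 0.6685, 0.1085, 0.5425).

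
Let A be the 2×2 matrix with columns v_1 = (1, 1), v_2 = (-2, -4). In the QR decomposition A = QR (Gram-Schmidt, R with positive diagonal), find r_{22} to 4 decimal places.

r_{22} = 1.4142

v_1 = (1, 1); ‖v_1‖ = 1.4142, so e_1 = (0.7071, 0.7071).
e_1·v_2 = 0.7071·(-2) + 0.7071·(-4) = -4.2426.
u_2 = v_2 + 4.2426·e_1 = (1.0000, -1.0000).
r_{22} = ‖u_2‖ = 1.4142.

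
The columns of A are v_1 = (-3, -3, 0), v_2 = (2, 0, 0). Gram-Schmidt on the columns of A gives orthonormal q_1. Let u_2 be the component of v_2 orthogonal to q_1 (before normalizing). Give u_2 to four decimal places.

u_2 = (1.0000, -1.0000, 0.0000)

q_1 = v_1/‖v_1‖ = (-3, -3, 0)/4.2426 = (-0.7071, -0.7071, 0.0000).
r_{12} = q_1·v_2 = -1.4142.
u_2 = v_2 + 1.4142·q_1 = (1.0000, -1.0000, 0.0000).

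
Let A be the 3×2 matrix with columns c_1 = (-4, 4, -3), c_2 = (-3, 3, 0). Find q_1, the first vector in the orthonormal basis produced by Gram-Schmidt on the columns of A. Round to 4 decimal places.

c_1 = (-4, 4, -3); ‖c_1‖ = 6.4031, so q_1 = (-0.6247, 0.6247, -0.4685).

q_1 = (-0.6247, 0.6247, -0.4685)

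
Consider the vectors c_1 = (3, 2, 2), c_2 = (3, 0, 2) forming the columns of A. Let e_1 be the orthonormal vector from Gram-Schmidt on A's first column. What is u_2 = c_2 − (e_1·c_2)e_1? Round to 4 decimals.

c_1 = (3, 2, 2); ‖c_1‖ = 4.1231, so e_1 = (0.7276, 0.4851, 0.4851).
e_1·c_2 = 0.7276·3 + 0.4851·0 + 0.4851·2 = 3.1530.
u_2 = c_2 − 3.1530·e_1 = (0.7059, -1.5294, 0.4706).

u_2 = (0.7059, -1.5294, 0.4706)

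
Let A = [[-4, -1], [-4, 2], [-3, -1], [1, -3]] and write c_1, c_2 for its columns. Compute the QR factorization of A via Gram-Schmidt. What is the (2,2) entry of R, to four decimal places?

c_1 = (-4, -4, -3, 1); ‖c_1‖ = 6.4807, so q_1 = (-0.6172, -0.6172, -0.4629, 0.1543).
q_1·c_2 = (-0.6172)·(-1) + (-0.6172)·2 + (-0.4629)·(-1) + 0.1543·(-3) = -0.6172.
u_2 = c_2 + 0.6172·q_1 = (-1.3810, 1.6190, -1.2857, -2.9048).
r_{22} = ‖u_2‖ = 3.8235.

r_{22} = 3.8235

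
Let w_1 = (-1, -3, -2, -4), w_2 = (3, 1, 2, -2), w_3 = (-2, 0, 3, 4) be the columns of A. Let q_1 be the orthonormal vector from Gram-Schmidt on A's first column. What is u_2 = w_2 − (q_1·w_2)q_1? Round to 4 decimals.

w_1 = (-1, -3, -2, -4); ‖w_1‖ = 5.4772, so q_1 = (-0.1826, -0.5477, -0.3651, -0.7303).
q_1·w_2 = (-0.1826)·3 + (-0.5477)·1 + (-0.3651)·2 + (-0.7303)·(-2) = -0.3651.
u_2 = w_2 + 0.3651·q_1 = (2.9333, 0.8000, 1.8667, -2.2667).

u_2 = (2.9333, 0.8000, 1.8667, -2.2667)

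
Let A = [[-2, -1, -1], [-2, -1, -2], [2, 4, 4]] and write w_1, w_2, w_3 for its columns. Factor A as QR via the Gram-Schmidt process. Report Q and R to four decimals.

Q = [[-0.5774, 0.4082, 0.7071], [-0.5774, 0.4082, -0.7071], [0.5774, 0.8165, 0.0000]], R = [[3.4641, 3.4641, 4.0415], [0.0000, 2.4495, 2.0412], [0.0000, 0.0000, 0.7071]]

e_1 = w_1/‖w_1‖ = (-2, -2, 2)/3.4641 = (-0.5774, -0.5774, 0.5774).
r_{12} = e_1·w_2 = 3.4641.
u_2 = w_2 − 3.4641·e_1 = (1.0000, 1.0000, 2.0000).
‖u_2‖ = 2.4495, so e_2 = (0.4082, 0.4082, 0.8165).
r_{13} = e_1·w_3 = 4.0415; r_{23} = e_2·w_3 = 2.0412.
u_3 = w_3 − 4.0415·e_1 − 2.0412·e_2 = (0.5000, -0.5000, 0.0000).
‖u_3‖ = 0.7071, so e_3 = (0.7071, -0.7071, 0.0000).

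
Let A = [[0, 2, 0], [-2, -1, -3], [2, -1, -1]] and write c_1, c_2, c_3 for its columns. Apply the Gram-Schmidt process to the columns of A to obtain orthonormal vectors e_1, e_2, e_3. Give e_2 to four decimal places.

c_1 = (0, -2, 2); ‖c_1‖ = 2.8284, so e_1 = (0.0000, -0.7071, 0.7071).
e_1·c_2 = 0.0000·2 + (-0.7071)·(-1) + 0.7071·(-1) = 0.0000.
u_2 = c_2 + 0.0000·e_1 = (2.0000, -1.0000, -1.0000).
‖u_2‖ = 2.4495, so e_2 = (0.8165, -0.4082, -0.4082).

e_2 = (0.8165, -0.4082, -0.4082)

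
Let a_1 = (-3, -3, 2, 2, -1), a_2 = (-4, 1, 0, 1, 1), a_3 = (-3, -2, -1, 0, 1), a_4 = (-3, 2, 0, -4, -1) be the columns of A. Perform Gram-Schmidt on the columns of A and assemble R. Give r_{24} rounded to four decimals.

q_1 = a_1/‖a_1‖ = (-3, -3, 2, 2, -1)/5.1962 = (-0.5774, -0.5774, 0.3849, 0.3849, -0.1925).
r_{12} = q_1·a_2 = 1.9245.
u_2 = a_2 − 1.9245·q_1 = (-2.8889, 2.1111, -0.7407, 0.2593, 1.3704).
‖u_2‖ = 3.9110, so q_2 = (-0.7386, 0.5398, -0.1894, 0.0663, 0.3504).
r_{24} = q_2·a_4 = 2.6800.

r_{24} = 2.6800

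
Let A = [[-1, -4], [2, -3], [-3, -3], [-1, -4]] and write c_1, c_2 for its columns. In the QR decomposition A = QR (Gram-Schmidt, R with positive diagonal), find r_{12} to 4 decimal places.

r_{12} = 2.8402

c_1 = (-1, 2, -3, -1); ‖c_1‖ = 3.8730, so e_1 = (-0.2582, 0.5164, -0.7746, -0.2582).
r_{12} = e_1·c_2 = 2.8402.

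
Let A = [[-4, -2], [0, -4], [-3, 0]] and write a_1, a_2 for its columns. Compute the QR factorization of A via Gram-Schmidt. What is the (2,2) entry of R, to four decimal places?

e_1 = a_1/‖a_1‖ = (-4, 0, -3)/5.0000 = (-0.8000, 0.0000, -0.6000).
r_{12} = e_1·a_2 = 1.6000.
u_2 = a_2 − 1.6000·e_1 = (-0.7200, -4.0000, 0.9600).
r_{22} = ‖u_2‖ = 4.1761.

r_{22} = 4.1761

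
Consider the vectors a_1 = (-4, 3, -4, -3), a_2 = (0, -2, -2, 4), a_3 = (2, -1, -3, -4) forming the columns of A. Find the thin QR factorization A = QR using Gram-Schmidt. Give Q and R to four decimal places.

a_1 = (-4, 3, -4, -3); ‖a_1‖ = 7.0711, so q_1 = (-0.5657, 0.4243, -0.5657, -0.4243).
q_1·a_2 = (-0.5657)·0 + 0.4243·(-2) + (-0.5657)·(-2) + (-0.4243)·4 = -1.4142.
u_2 = a_2 + 1.4142·q_1 = (-0.8000, -1.4000, -2.8000, 3.4000).
‖u_2‖ = 4.6904, so q_2 = (-0.1706, -0.2985, -0.5970, 0.7249).
q_1·a_3 = (-0.5657)·2 + 0.4243·(-1) + (-0.5657)·(-3) + (-0.4243)·(-4) = 1.8385; q_2·a_3 = (-0.1706)·2 + (-0.2985)·(-1) + (-0.5970)·(-3) + 0.7249·(-4) = -1.1513.
u_3 = a_3 − 1.8385·q_1 + 1.1513·q_2 = (2.8436, -2.1236, -2.6473, -2.3855).
‖u_3‖ = 5.0294, so q_3 = (0.5654, -0.4222, -0.5264, -0.4743).

Q = [[-0.5657, -0.1706, 0.5654], [0.4243, -0.2985, -0.4222], [-0.5657, -0.5970, -0.5264], [-0.4243, 0.7249, -0.4743]], R = [[7.0711, -1.4142, 1.8385], [0.0000, 4.6904, -1.1513], [0.0000, 0.0000, 5.0294]]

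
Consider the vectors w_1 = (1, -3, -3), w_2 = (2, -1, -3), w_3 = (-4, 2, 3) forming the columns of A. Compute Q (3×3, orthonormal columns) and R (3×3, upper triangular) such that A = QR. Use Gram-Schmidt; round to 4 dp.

w_1 = (1, -3, -3); ‖w_1‖ = 4.3589, so q_1 = (0.2294, -0.6882, -0.6882).
q_1·w_2 = 0.2294·2 + (-0.6882)·(-1) + (-0.6882)·(-3) = 3.2118.
u_2 = w_2 − 3.2118·q_1 = (1.2632, 1.2105, -0.7895).
‖u_2‖ = 1.9194, so q_2 = (0.6581, 0.6307, -0.4113).
q_1·w_3 = 0.2294·(-4) + (-0.6882)·2 + (-0.6882)·3 = -4.3589; q_2·w_3 = 0.6581·(-4) + 0.6307·2 + (-0.4113)·3 = -2.6049.
u_3 = w_3 + 4.3589·q_1 + 2.6049·q_2 = (-1.2857, 0.6429, -1.0714).
‖u_3‖ = 1.7928, so q_3 = (-0.7171, 0.3586, -0.5976).

Q = [[0.2294, 0.6581, -0.7171], [-0.6882, 0.6307, 0.3586], [-0.6882, -0.4113, -0.5976]], R = [[4.3589, 3.2118, -4.3589], [0.0000, 1.9194, -2.6049], [0.0000, 0.0000, 1.7928]]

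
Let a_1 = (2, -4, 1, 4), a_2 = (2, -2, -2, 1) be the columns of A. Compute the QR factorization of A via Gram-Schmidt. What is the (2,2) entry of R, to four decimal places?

e_1 = a_1/‖a_1‖ = (2, -4, 1, 4)/6.0828 = (0.3288, -0.6576, 0.1644, 0.6576).
r_{12} = e_1·a_2 = 2.3016.
u_2 = a_2 − 2.3016·e_1 = (1.2432, -0.4865, -2.3784, -0.5135).
r_{22} = ‖u_2‖ = 2.7754.

r_{22} = 2.7754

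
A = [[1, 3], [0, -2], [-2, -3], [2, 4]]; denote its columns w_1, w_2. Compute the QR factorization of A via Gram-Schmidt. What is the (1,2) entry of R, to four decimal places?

w_1 = (1, 0, -2, 2); ‖w_1‖ = 3.0000, so q_1 = (0.3333, 0.0000, -0.6667, 0.6667).
r_{12} = q_1·w_2 = 5.6667.

r_{12} = 5.6667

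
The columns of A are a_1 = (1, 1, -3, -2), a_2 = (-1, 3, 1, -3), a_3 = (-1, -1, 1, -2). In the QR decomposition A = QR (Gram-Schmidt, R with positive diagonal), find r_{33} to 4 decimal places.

a_1 = (1, 1, -3, -2); ‖a_1‖ = 3.8730, so e_1 = (0.2582, 0.2582, -0.7746, -0.5164).
e_1·a_2 = 0.2582·(-1) + 0.2582·3 + (-0.7746)·1 + (-0.5164)·(-3) = 1.2910.
u_2 = a_2 − 1.2910·e_1 = (-1.3333, 2.6667, 2.0000, -2.3333).
‖u_2‖ = 4.2817, so e_2 = (-0.3114, 0.6228, 0.4671, -0.5449).
e_1·a_3 = 0.2582·(-1) + 0.2582·(-1) + (-0.7746)·1 + (-0.5164)·(-2) = -0.2582; e_2·a_3 = (-0.3114)·(-1) + 0.6228·(-1) + 0.4671·1 + (-0.5449)·(-2) = 1.2456.
u_3 = a_3 + 0.2582·e_1 − 1.2456·e_2 = (-0.5455, -1.7091, 0.2182, -1.4545).
r_{33} = ‖u_3‖ = 2.3199.

r_{33} = 2.3199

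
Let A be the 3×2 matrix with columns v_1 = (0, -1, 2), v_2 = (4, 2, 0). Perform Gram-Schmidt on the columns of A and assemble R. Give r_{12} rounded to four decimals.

r_{12} = -0.8944

q_1 = v_1/‖v_1‖ = (0, -1, 2)/2.2361 = (0.0000, -0.4472, 0.8944).
r_{12} = q_1·v_2 = -0.8944.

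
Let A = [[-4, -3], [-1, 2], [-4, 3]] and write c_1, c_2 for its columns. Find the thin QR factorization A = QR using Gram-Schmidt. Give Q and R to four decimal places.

Q = [[-0.6963, -0.6932], [-0.1741, 0.4146], [-0.6963, 0.5895]], R = [[5.7446, -0.3482], [0.0000, 4.6775]]

c_1 = (-4, -1, -4); ‖c_1‖ = 5.7446, so q_1 = (-0.6963, -0.1741, -0.6963).
q_1·c_2 = (-0.6963)·(-3) + (-0.1741)·2 + (-0.6963)·3 = -0.3482.
u_2 = c_2 + 0.3482·q_1 = (-3.2424, 1.9394, 2.7576).
‖u_2‖ = 4.6775, so q_2 = (-0.6932, 0.4146, 0.5895).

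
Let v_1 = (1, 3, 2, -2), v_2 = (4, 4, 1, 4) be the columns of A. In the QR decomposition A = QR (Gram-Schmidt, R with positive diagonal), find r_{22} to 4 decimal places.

v_1 = (1, 3, 2, -2); ‖v_1‖ = 4.2426, so e_1 = (0.2357, 0.7071, 0.4714, -0.4714).
e_1·v_2 = 0.2357·4 + 0.7071·4 + 0.4714·1 + (-0.4714)·4 = 2.3570.
u_2 = v_2 − 2.3570·e_1 = (3.4444, 2.3333, -0.1111, 5.1111).
r_{22} = ‖u_2‖ = 6.5912.

r_{22} = 6.5912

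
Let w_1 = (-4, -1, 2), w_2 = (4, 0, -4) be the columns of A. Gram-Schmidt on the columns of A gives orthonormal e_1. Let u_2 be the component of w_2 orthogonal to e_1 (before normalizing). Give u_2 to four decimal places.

w_1 = (-4, -1, 2); ‖w_1‖ = 4.5826, so e_1 = (-0.8729, -0.2182, 0.4364).
e_1·w_2 = (-0.8729)·4 + (-0.2182)·0 + 0.4364·(-4) = -5.2372.
u_2 = w_2 + 5.2372·e_1 = (-0.5714, -1.1429, -1.7143).

u_2 = (-0.5714, -1.1429, -1.7143)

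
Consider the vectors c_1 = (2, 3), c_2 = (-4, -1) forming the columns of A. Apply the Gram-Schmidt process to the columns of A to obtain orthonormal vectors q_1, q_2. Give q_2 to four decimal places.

q_2 = (-0.8321, 0.5547)

c_1 = (2, 3); ‖c_1‖ = 3.6056, so q_1 = (0.5547, 0.8321).
q_1·c_2 = 0.5547·(-4) + 0.8321·(-1) = -3.0509.
u_2 = c_2 + 3.0509·q_1 = (-2.3077, 1.5385).
‖u_2‖ = 2.7735, so q_2 = (-0.8321, 0.5547).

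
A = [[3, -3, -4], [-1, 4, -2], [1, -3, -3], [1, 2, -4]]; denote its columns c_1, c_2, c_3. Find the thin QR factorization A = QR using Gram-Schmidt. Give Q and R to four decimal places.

c_1 = (3, -1, 1, 1); ‖c_1‖ = 3.4641, so q_1 = (0.8660, -0.2887, 0.2887, 0.2887).
q_1·c_2 = 0.8660·(-3) + (-0.2887)·4 + 0.2887·(-3) + 0.2887·2 = -4.0415.
u_2 = c_2 + 4.0415·q_1 = (0.5000, 2.8333, -1.8333, 3.1667).
‖u_2‖ = 4.6547, so q_2 = (0.1074, 0.6087, -0.3939, 0.6803).
q_1·c_3 = 0.8660·(-4) + (-0.2887)·(-2) + 0.2887·(-3) + 0.2887·(-4) = -4.9075; q_2·c_3 = 0.1074·(-4) + 0.6087·(-2) + (-0.3939)·(-3) + 0.6803·(-4) = -3.1867.
u_3 = c_3 + 4.9075·q_1 + 3.1867·q_2 = (0.5923, -1.4769, -2.8385, -0.4154).
‖u_3‖ = 3.2805, so q_3 = (0.1806, -0.4502, -0.8653, -0.1266).

Q = [[0.8660, 0.1074, 0.1806], [-0.2887, 0.6087, -0.4502], [0.2887, -0.3939, -0.8653], [0.2887, 0.6803, -0.1266]], R = [[3.4641, -4.0415, -4.9075], [0.0000, 4.6547, -3.1867], [0.0000, 0.0000, 3.2805]]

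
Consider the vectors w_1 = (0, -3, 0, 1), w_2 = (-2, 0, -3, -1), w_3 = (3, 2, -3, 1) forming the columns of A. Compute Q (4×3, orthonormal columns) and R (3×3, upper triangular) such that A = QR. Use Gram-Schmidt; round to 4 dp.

e_1 = w_1/‖w_1‖ = (0, -3, 0, 1)/3.1623 = (0.0000, -0.9487, 0.0000, 0.3162).
r_{12} = e_1·w_2 = -0.3162.
u_2 = w_2 + 0.3162·e_1 = (-2.0000, -0.3000, -3.0000, -0.9000).
‖u_2‖ = 3.7283, so e_2 = (-0.5364, -0.0805, -0.8047, -0.2414).
r_{13} = e_1·w_3 = -1.5811; r_{23} = e_2·w_3 = 0.4023.
u_3 = w_3 + 1.5811·e_1 − 0.4023·e_2 = (3.2158, 0.5324, -2.6763, 1.5971).
‖u_3‖ = 4.5098, so e_3 = (0.7131, 0.1180, -0.5934, 0.3541).

Q = [[0.0000, -0.5364, 0.7131], [-0.9487, -0.0805, 0.1180], [0.0000, -0.8047, -0.5934], [0.3162, -0.2414, 0.3541]], R = [[3.1623, -0.3162, -1.5811], [0.0000, 3.7283, 0.4023], [0.0000, 0.0000, 4.5098]]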